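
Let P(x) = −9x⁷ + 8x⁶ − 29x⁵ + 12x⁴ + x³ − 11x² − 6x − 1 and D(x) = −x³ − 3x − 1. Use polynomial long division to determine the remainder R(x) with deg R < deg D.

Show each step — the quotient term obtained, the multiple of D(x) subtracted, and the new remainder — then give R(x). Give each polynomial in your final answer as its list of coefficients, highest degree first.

Step 1: lead(−9x⁷ + 8x⁶ − 29x⁵ + 12x⁴ + x³ − 11x² − 6x − 1) ÷ lead(D) = −9x⁷ ÷ −x³ = 9x⁴. Subtract (9x⁴)·D = −9x⁷ − 27x⁵ − 9x⁴. Remainder: 8x⁶ − 2x⁵ + 21x⁴ + x³ − 11x² − 6x − 1.
Step 2: lead(8x⁶ − 2x⁵ + 21x⁴ + x³ − 11x² − 6x − 1) ÷ lead(D) = 8x⁶ ÷ −x³ = −8x³. Subtract (−8x³)·D = 8x⁶ + 24x⁴ + 8x³. Remainder: −2x⁵ − 3x⁴ − 7x³ − 11x² − 6x − 1.
Step 3: lead(−2x⁵ − 3x⁴ − 7x³ − 11x² − 6x − 1) ÷ lead(D) = −2x⁵ ÷ −x³ = 2x². Subtract (2x²)·D = −2x⁵ − 6x³ − 2x². Remainder: −3x⁴ − x³ − 9x² − 6x − 1.
Step 4: lead(−3x⁴ − x³ − 9x² − 6x − 1) ÷ lead(D) = −3x⁴ ÷ −x³ = 3x. Subtract (3x)·D = −3x⁴ − 9x² − 3x. Remainder: −x³ − 3x − 1.
Step 5: lead(−x³ − 3x − 1) ÷ lead(D) = −x³ ÷ −x³ = 1. Subtract (1)·D = −x³ − 3x − 1. Remainder: 0.

R = [0]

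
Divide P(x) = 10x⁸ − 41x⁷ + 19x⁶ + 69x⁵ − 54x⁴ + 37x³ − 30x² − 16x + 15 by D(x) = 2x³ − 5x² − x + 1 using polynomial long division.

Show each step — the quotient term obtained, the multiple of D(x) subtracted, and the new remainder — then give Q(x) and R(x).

Step 1: lead(10x⁸ − 41x⁷ + 19x⁶ + 69x⁵ − 54x⁴ + 37x³ − 30x² − 16x + 15) ÷ lead(D) = 10x⁸ ÷ 2x³ = 5x⁵. Subtract (5x⁵)·D = 10x⁸ − 25x⁷ − 5x⁶ + 5x⁵. Remainder: −16x⁷ + 24x⁶ + 64x⁵ − 54x⁴ + 37x³ − 30x² − 16x + 15.
Step 2: lead(−16x⁷ + 24x⁶ + 64x⁵ − 54x⁴ + 37x³ − 30x² − 16x + 15) ÷ lead(D) = −16x⁷ ÷ 2x³ = −8x⁴. Subtract (−8x⁴)·D = −16x⁷ + 40x⁶ + 8x⁵ − 8x⁴. Remainder: −16x⁶ + 56x⁵ − 46x⁴ + 37x³ − 30x² − 16x + 15.
Step 3: lead(−16x⁶ + 56x⁵ − 46x⁴ + 37x³ − 30x² − 16x + 15) ÷ lead(D) = −16x⁶ ÷ 2x³ = −8x³. Subtract (−8x³)·D = −16x⁶ + 40x⁵ + 8x⁴ − 8x³. Remainder: 16x⁵ − 54x⁴ + 45x³ − 30x² − 16x + 15.
Step 4: lead(16x⁵ − 54x⁴ + 45x³ − 30x² − 16x + 15) ÷ lead(D) = 16x⁵ ÷ 2x³ = 8x². Subtract (8x²)·D = 16x⁵ − 40x⁴ − 8x³ + 8x². Remainder: −14x⁴ + 53x³ − 38x² − 16x + 15.
Step 5: lead(−14x⁴ + 53x³ − 38x² − 16x + 15) ÷ lead(D) = −14x⁴ ÷ 2x³ = −7x. Subtract (−7x)·D = −14x⁴ + 35x³ + 7x² − 7x. Remainder: 18x³ − 45x² − 9x + 15.
Step 6: lead(18x³ − 45x² − 9x + 15) ÷ lead(D) = 18x³ ÷ 2x³ = 9. Subtract (9)·D = 18x³ − 45x² − 9x + 9. Remainder: 6.

Q(x) = 5x⁵ − 8x⁴ − 8x³ + 8x² − 7x + 9; R(x) = 6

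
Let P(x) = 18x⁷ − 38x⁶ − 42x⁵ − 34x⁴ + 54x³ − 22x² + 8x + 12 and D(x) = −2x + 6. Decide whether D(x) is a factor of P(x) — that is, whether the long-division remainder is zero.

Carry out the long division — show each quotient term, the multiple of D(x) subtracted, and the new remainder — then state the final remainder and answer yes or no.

Step 1: lead(18x⁷ − 38x⁶ − 42x⁵ − 34x⁴ + 54x³ − 22x² + 8x + 12) ÷ lead(D) = 18x⁷ ÷ −2x = −9x⁶. Subtract (−9x⁶)·D = 18x⁷ − 54x⁶. Remainder: 16x⁶ − 42x⁵ − 34x⁴ + 54x³ − 22x² + 8x + 12.
Step 2: lead(16x⁶ − 42x⁵ − 34x⁴ + 54x³ − 22x² + 8x + 12) ÷ lead(D) = 16x⁶ ÷ −2x = −8x⁵. Subtract (−8x⁵)·D = 16x⁶ − 48x⁵. Remainder: 6x⁵ − 34x⁴ + 54x³ − 22x² + 8x + 12.
Step 3: lead(6x⁵ − 34x⁴ + 54x³ − 22x² + 8x + 12) ÷ lead(D) = 6x⁵ ÷ −2x = −3x⁴. Subtract (−3x⁴)·D = 6x⁵ − 18x⁴. Remainder: −16x⁴ + 54x³ − 22x² + 8x + 12.
Step 4: lead(−16x⁴ + 54x³ − 22x² + 8x + 12) ÷ lead(D) = −16x⁴ ÷ −2x = 8x³. Subtract (8x³)·D = −16x⁴ + 48x³. Remainder: 6x³ − 22x² + 8x + 12.
Step 5: lead(6x³ − 22x² + 8x + 12) ÷ lead(D) = 6x³ ÷ −2x = −3x². Subtract (−3x²)·D = 6x³ − 18x². Remainder: −4x² + 8x + 12.
Step 6: lead(−4x² + 8x + 12) ÷ lead(D) = −4x² ÷ −2x = 2x. Subtract (2x)·D = −4x² + 12x. Remainder: −4x + 12.
Step 7: lead(−4x + 12) ÷ lead(D) = −4x ÷ −2x = 2. Subtract (2)·D = −4x + 12. Remainder: 0.

R(x) = 0, so D(x) is a factor of P(x). yes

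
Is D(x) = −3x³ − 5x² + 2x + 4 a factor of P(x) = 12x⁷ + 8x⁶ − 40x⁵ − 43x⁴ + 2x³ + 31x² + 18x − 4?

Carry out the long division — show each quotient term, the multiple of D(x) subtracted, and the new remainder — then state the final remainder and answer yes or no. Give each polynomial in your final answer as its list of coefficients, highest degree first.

Step 1: lead(12x⁷ + 8x⁶ − 40x⁵ − 43x⁴ + 2x³ + 31x² + 18x − 4) ÷ lead(D) = 12x⁷ ÷ −3x³ = −4x⁴. Subtract (−4x⁴)·D = 12x⁷ + 20x⁶ − 8x⁵ − 16x⁴. Remainder: −12x⁶ − 32x⁵ − 27x⁴ + 2x³ + 31x² + 18x − 4.
Step 2: lead(−12x⁶ − 32x⁵ − 27x⁴ + 2x³ + 31x² + 18x − 4) ÷ lead(D) = −12x⁶ ÷ −3x³ = 4x³. Subtract (4x³)·D = −12x⁶ − 20x⁵ + 8x⁴ + 16x³. Remainder: −12x⁵ − 35x⁴ − 14x³ + 31x² + 18x − 4.
Step 3: lead(−12x⁵ − 35x⁴ − 14x³ + 31x² + 18x − 4) ÷ lead(D) = −12x⁵ ÷ −3x³ = 4x². Subtract (4x²)·D = −12x⁵ − 20x⁴ + 8x³ + 16x². Remainder: −15x⁴ − 22x³ + 15x² + 18x − 4.
Step 4: lead(−15x⁴ − 22x³ + 15x² + 18x − 4) ÷ lead(D) = −15x⁴ ÷ −3x³ = 5x. Subtract (5x)·D = −15x⁴ − 25x³ + 10x² + 20x. Remainder: 3x³ + 5x² − 2x − 4.
Step 5: lead(3x³ + 5x² − 2x − 4) ÷ lead(D) = 3x³ ÷ −3x³ = −1. Subtract (−1)·D = 3x³ + 5x² − 2x − 4. Remainder: 0.

R = [0], so D(x) is a factor of P(x). yes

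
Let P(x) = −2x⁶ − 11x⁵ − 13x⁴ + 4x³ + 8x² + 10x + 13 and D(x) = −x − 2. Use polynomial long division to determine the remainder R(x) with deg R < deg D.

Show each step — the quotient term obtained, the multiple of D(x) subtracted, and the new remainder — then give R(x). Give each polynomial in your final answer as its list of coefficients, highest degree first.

Step 1: lead(−2x⁶ − 11x⁵ − 13x⁴ + 4x³ + 8x² + 10x + 13) ÷ lead(D) = −2x⁶ ÷ −x = 2x⁵. Subtract (2x⁵)·D = −2x⁶ − 4x⁵. Remainder: −7x⁵ − 13x⁴ + 4x³ + 8x² + 10x + 13.
Step 2: lead(−7x⁵ − 13x⁴ + 4x³ + 8x² + 10x + 13) ÷ lead(D) = −7x⁵ ÷ −x = 7x⁴. Subtract (7x⁴)·D = −7x⁵ − 14x⁴. Remainder: x⁴ + 4x³ + 8x² + 10x + 13.
Step 3: lead(x⁴ + 4x³ + 8x² + 10x + 13) ÷ lead(D) = x⁴ ÷ −x = −x³. Subtract (−x³)·D = x⁴ + 2x³. Remainder: 2x³ + 8x² + 10x + 13.
Step 4: lead(2x³ + 8x² + 10x + 13) ÷ lead(D) = 2x³ ÷ −x = −2x². Subtract (−2x²)·D = 2x³ + 4x². Remainder: 4x² + 10x + 13.
Step 5: lead(4x² + 10x + 13) ÷ lead(D) = 4x² ÷ −x = −4x. Subtract (−4x)·D = 4x² + 8x. Remainder: 2x + 13.
Step 6: lead(2x + 13) ÷ lead(D) = 2x ÷ −x = −2. Subtract (−2)·D = 2x + 4. Remainder: 9.

R = [9]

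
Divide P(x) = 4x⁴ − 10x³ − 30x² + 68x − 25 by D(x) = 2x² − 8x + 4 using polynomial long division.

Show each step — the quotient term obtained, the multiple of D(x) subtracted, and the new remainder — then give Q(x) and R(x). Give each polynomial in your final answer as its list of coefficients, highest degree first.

Step 1: lead(4x⁴ − 10x³ − 30x² + 68x − 25) ÷ lead(D) = 4x⁴ ÷ 2x² = 2x². Subtract (2x²)·D = 4x⁴ − 16x³ + 8x². Remainder: 6x³ − 38x² + 68x − 25.
Step 2: lead(6x³ − 38x² + 68x − 25) ÷ lead(D) = 6x³ ÷ 2x² = 3x. Subtract (3x)·D = 6x³ − 24x² + 12x. Remainder: −14x² + 56x − 25.
Step 3: lead(−14x² + 56x − 25) ÷ lead(D) = −14x² ÷ 2x² = −7. Subtract (−7)·D = −14x² + 56x − 28. Remainder: 3.

Q = [2, 3, -7]; R = [3]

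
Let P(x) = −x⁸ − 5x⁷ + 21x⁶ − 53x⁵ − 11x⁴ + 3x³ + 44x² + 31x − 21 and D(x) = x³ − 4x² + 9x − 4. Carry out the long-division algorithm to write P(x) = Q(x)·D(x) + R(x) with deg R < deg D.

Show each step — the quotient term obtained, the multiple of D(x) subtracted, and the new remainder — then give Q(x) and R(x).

Q(x) = −x⁵ − 9x⁴ − 6x³ + 7x + 7; R(x) = 9x² − 4x + 7

Step 1: lead(−x⁸ − 5x⁷ + 21x⁶ − 53x⁵ − 11x⁴ + 3x³ + 44x² + 31x − 21) ÷ lead(D) = −x⁸ ÷ x³ = −x⁵. Subtract (−x⁵)·D = −x⁸ + 4x⁷ − 9x⁶ + 4x⁵. Remainder: −9x⁷ + 30x⁶ − 57x⁵ − 11x⁴ + 3x³ + 44x² + 31x − 21.
Step 2: lead(−9x⁷ + 30x⁶ − 57x⁵ − 11x⁴ + 3x³ + 44x² + 31x − 21) ÷ lead(D) = −9x⁷ ÷ x³ = −9x⁴. Subtract (−9x⁴)·D = −9x⁷ + 36x⁶ − 81x⁵ + 36x⁴. Remainder: −6x⁶ + 24x⁵ − 47x⁴ + 3x³ + 44x² + 31x − 21.
Step 3: lead(−6x⁶ + 24x⁵ − 47x⁴ + 3x³ + 44x² + 31x − 21) ÷ lead(D) = −6x⁶ ÷ x³ = −6x³. Subtract (−6x³)·D = −6x⁶ + 24x⁵ − 54x⁴ + 24x³. Remainder: 7x⁴ − 21x³ + 44x² + 31x − 21.
Step 4: lead(7x⁴ − 21x³ + 44x² + 31x − 21) ÷ lead(D) = 7x⁴ ÷ x³ = 7x. Subtract (7x)·D = 7x⁴ − 28x³ + 63x² − 28x. Remainder: 7x³ − 19x² + 59x − 21.
Step 5: lead(7x³ − 19x² + 59x − 21) ÷ lead(D) = 7x³ ÷ x³ = 7. Subtract (7)·D = 7x³ − 28x² + 63x − 28. Remainder: 9x² − 4x + 7.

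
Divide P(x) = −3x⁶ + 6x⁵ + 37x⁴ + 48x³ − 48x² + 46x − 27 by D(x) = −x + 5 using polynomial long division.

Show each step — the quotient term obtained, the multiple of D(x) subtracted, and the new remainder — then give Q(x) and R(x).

Step 1: lead(−3x⁶ + 6x⁵ + 37x⁴ + 48x³ − 48x² + 46x − 27) ÷ lead(D) = −3x⁶ ÷ −x = 3x⁵. Subtract (3x⁵)·D = −3x⁶ + 15x⁵. Remainder: −9x⁵ + 37x⁴ + 48x³ − 48x² + 46x − 27.
Step 2: lead(−9x⁵ + 37x⁴ + 48x³ − 48x² + 46x − 27) ÷ lead(D) = −9x⁵ ÷ −x = 9x⁴. Subtract (9x⁴)·D = −9x⁵ + 45x⁴. Remainder: −8x⁴ + 48x³ − 48x² + 46x − 27.
Step 3: lead(−8x⁴ + 48x³ − 48x² + 46x − 27) ÷ lead(D) = −8x⁴ ÷ −x = 8x³. Subtract (8x³)·D = −8x⁴ + 40x³. Remainder: 8x³ − 48x² + 46x − 27.
Step 4: lead(8x³ − 48x² + 46x − 27) ÷ lead(D) = 8x³ ÷ −x = −8x². Subtract (−8x²)·D = 8x³ − 40x². Remainder: −8x² + 46x − 27.
Step 5: lead(−8x² + 46x − 27) ÷ lead(D) = −8x² ÷ −x = 8x. Subtract (8x)·D = −8x² + 40x. Remainder: 6x − 27.
Step 6: lead(6x − 27) ÷ lead(D) = 6x ÷ −x = −6. Subtract (−6)·D = 6x − 30. Remainder: 3.

Q(x) = 3x⁵ + 9x⁴ + 8x³ − 8x² + 8x − 6; R(x) = 3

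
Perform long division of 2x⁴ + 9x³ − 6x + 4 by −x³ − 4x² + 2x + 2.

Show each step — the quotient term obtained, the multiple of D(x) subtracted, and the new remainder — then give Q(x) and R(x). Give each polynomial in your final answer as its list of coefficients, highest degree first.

Q = [-2, -1]; R = [6]

Step 1: lead(2x⁴ + 9x³ − 6x + 4) ÷ lead(D) = 2x⁴ ÷ −x³ = −2x. Subtract (−2x)·D = 2x⁴ + 8x³ − 4x² − 4x. Remainder: x³ + 4x² − 2x + 4.
Step 2: lead(x³ + 4x² − 2x + 4) ÷ lead(D) = x³ ÷ −x³ = −1. Subtract (−1)·D = x³ + 4x² − 2x − 2. Remainder: 6.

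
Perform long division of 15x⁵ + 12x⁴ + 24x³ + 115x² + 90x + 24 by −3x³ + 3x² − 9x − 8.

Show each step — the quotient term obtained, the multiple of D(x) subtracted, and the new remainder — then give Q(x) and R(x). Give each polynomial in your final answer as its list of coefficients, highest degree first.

Q = [-5, -9, -2]; R = [8]

Step 1: lead(15x⁵ + 12x⁴ + 24x³ + 115x² + 90x + 24) ÷ lead(D) = 15x⁵ ÷ −3x³ = −5x². Subtract (−5x²)·D = 15x⁵ − 15x⁴ + 45x³ + 40x². Remainder: 27x⁴ − 21x³ + 75x² + 90x + 24.
Step 2: lead(27x⁴ − 21x³ + 75x² + 90x + 24) ÷ lead(D) = 27x⁴ ÷ −3x³ = −9x. Subtract (−9x)·D = 27x⁴ − 27x³ + 81x² + 72x. Remainder: 6x³ − 6x² + 18x + 24.
Step 3: lead(6x³ − 6x² + 18x + 24) ÷ lead(D) = 6x³ ÷ −3x³ = −2. Subtract (−2)·D = 6x³ − 6x² + 18x + 16. Remainder: 8.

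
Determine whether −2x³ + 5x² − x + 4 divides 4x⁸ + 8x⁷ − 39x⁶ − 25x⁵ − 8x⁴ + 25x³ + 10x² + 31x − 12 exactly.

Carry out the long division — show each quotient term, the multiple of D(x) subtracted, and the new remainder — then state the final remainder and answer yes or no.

R(x) = 0, so D(x) is a factor of P(x). yes

Step 1: lead(4x⁸ + 8x⁷ − 39x⁶ − 25x⁵ − 8x⁴ + 25x³ + 10x² + 31x − 12) ÷ lead(D) = 4x⁸ ÷ −2x³ = −2x⁵. Subtract (−2x⁵)·D = 4x⁸ − 10x⁷ + 2x⁶ − 8x⁵. Remainder: 18x⁷ − 41x⁶ − 17x⁵ − 8x⁴ + 25x³ + 10x² + 31x − 12.
Step 2: lead(18x⁷ − 41x⁶ − 17x⁵ − 8x⁴ + 25x³ + 10x² + 31x − 12) ÷ lead(D) = 18x⁷ ÷ −2x³ = −9x⁴. Subtract (−9x⁴)·D = 18x⁷ − 45x⁶ + 9x⁵ − 36x⁴. Remainder: 4x⁶ − 26x⁵ + 28x⁴ + 25x³ + 10x² + 31x − 12.
Step 3: lead(4x⁶ − 26x⁵ + 28x⁴ + 25x³ + 10x² + 31x − 12) ÷ lead(D) = 4x⁶ ÷ −2x³ = −2x³. Subtract (−2x³)·D = 4x⁶ − 10x⁵ + 2x⁴ − 8x³. Remainder: −16x⁵ + 26x⁴ + 33x³ + 10x² + 31x − 12.
Step 4: lead(−16x⁵ + 26x⁴ + 33x³ + 10x² + 31x − 12) ÷ lead(D) = −16x⁵ ÷ −2x³ = 8x². Subtract (8x²)·D = −16x⁵ + 40x⁴ − 8x³ + 32x². Remainder: −14x⁴ + 41x³ − 22x² + 31x − 12.
Step 5: lead(−14x⁴ + 41x³ − 22x² + 31x − 12) ÷ lead(D) = −14x⁴ ÷ −2x³ = 7x. Subtract (7x)·D = −14x⁴ + 35x³ − 7x² + 28x. Remainder: 6x³ − 15x² + 3x − 12.
Step 6: lead(6x³ − 15x² + 3x − 12) ÷ lead(D) = 6x³ ÷ −2x³ = −3. Subtract (−3)·D = 6x³ − 15x² + 3x − 12. Remainder: 0.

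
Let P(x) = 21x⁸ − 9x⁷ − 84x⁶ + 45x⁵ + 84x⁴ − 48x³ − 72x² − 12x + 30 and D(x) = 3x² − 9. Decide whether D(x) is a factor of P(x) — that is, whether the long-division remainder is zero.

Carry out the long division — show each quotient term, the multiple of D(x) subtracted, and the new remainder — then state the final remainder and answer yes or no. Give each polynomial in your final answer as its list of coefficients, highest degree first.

R = [6, 3], so D(x) is not a factor of P(x). no

Step 1: lead(21x⁸ − 9x⁷ − 84x⁶ + 45x⁵ + 84x⁴ − 48x³ − 72x² − 12x + 30) ÷ lead(D) = 21x⁸ ÷ 3x² = 7x⁶. Subtract (7x⁶)·D = 21x⁸ − 63x⁶. Remainder: −9x⁷ − 21x⁶ + 45x⁵ + 84x⁴ − 48x³ − 72x² − 12x + 30.
Step 2: lead(−9x⁷ − 21x⁶ + 45x⁵ + 84x⁴ − 48x³ − 72x² − 12x + 30) ÷ lead(D) = −9x⁷ ÷ 3x² = −3x⁵. Subtract (−3x⁵)·D = −9x⁷ + 27x⁵. Remainder: −21x⁶ + 18x⁵ + 84x⁴ − 48x³ − 72x² − 12x + 30.
Step 3: lead(−21x⁶ + 18x⁵ + 84x⁴ − 48x³ − 72x² − 12x + 30) ÷ lead(D) = −21x⁶ ÷ 3x² = −7x⁴. Subtract (−7x⁴)·D = −21x⁶ + 63x⁴. Remainder: 18x⁵ + 21x⁴ − 48x³ − 72x² − 12x + 30.
Step 4: lead(18x⁵ + 21x⁴ − 48x³ − 72x² − 12x + 30) ÷ lead(D) = 18x⁵ ÷ 3x² = 6x³. Subtract (6x³)·D = 18x⁵ − 54x³. Remainder: 21x⁴ + 6x³ − 72x² − 12x + 30.
Step 5: lead(21x⁴ + 6x³ − 72x² − 12x + 30) ÷ lead(D) = 21x⁴ ÷ 3x² = 7x². Subtract (7x²)·D = 21x⁴ − 63x². Remainder: 6x³ − 9x² − 12x + 30.
Step 6: lead(6x³ − 9x² − 12x + 30) ÷ lead(D) = 6x³ ÷ 3x² = 2x. Subtract (2x)·D = 6x³ − 18x. Remainder: −9x² + 6x + 30.
Step 7: lead(−9x² + 6x + 30) ÷ lead(D) = −9x² ÷ 3x² = −3. Subtract (−3)·D = −9x² + 27. Remainder: 6x + 3.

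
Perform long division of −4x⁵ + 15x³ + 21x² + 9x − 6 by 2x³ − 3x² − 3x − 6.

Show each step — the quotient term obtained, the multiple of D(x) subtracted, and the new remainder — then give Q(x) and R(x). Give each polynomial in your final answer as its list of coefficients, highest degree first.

Step 1: lead(−4x⁵ + 15x³ + 21x² + 9x − 6) ÷ lead(D) = −4x⁵ ÷ 2x³ = −2x². Subtract (−2x²)·D = −4x⁵ + 6x⁴ + 6x³ + 12x². Remainder: −6x⁴ + 9x³ + 9x² + 9x − 6.
Step 2: lead(−6x⁴ + 9x³ + 9x² + 9x − 6) ÷ lead(D) = −6x⁴ ÷ 2x³ = −3x. Subtract (−3x)·D = −6x⁴ + 9x³ + 9x² + 18x. Remainder: −9x − 6.

Q = [-2, -3, 0]; R = [-9, -6]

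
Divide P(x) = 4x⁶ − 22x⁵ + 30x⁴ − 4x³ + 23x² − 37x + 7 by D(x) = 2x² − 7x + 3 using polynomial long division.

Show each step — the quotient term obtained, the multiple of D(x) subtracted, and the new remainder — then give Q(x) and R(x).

Q(x) = 2x⁴ − 4x³ − 2x² − 3x + 4; R(x) = −5

Step 1: lead(4x⁶ − 22x⁵ + 30x⁴ − 4x³ + 23x² − 37x + 7) ÷ lead(D) = 4x⁶ ÷ 2x² = 2x⁴. Subtract (2x⁴)·D = 4x⁶ − 14x⁵ + 6x⁴. Remainder: −8x⁵ + 24x⁴ − 4x³ + 23x² − 37x + 7.
Step 2: lead(−8x⁵ + 24x⁴ − 4x³ + 23x² − 37x + 7) ÷ lead(D) = −8x⁵ ÷ 2x² = −4x³. Subtract (−4x³)·D = −8x⁵ + 28x⁴ − 12x³. Remainder: −4x⁴ + 8x³ + 23x² − 37x + 7.
Step 3: lead(−4x⁴ + 8x³ + 23x² − 37x + 7) ÷ lead(D) = −4x⁴ ÷ 2x² = −2x². Subtract (−2x²)·D = −4x⁴ + 14x³ − 6x². Remainder: −6x³ + 29x² − 37x + 7.
Step 4: lead(−6x³ + 29x² − 37x + 7) ÷ lead(D) = −6x³ ÷ 2x² = −3x. Subtract (−3x)·D = −6x³ + 21x² − 9x. Remainder: 8x² − 28x + 7.
Step 5: lead(8x² − 28x + 7) ÷ lead(D) = 8x² ÷ 2x² = 4. Subtract (4)·D = 8x² − 28x + 12. Remainder: −5.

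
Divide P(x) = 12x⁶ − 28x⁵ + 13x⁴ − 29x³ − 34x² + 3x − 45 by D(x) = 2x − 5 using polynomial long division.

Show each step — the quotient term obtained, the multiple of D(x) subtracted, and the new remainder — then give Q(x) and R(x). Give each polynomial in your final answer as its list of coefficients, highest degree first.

Q = [6, 1, 9, 8, 3, 9]; R = [0]

Step 1: lead(12x⁶ − 28x⁵ + 13x⁴ − 29x³ − 34x² + 3x − 45) ÷ lead(D) = 12x⁶ ÷ 2x = 6x⁵. Subtract (6x⁵)·D = 12x⁶ − 30x⁵. Remainder: 2x⁵ + 13x⁴ − 29x³ − 34x² + 3x − 45.
Step 2: lead(2x⁵ + 13x⁴ − 29x³ − 34x² + 3x − 45) ÷ lead(D) = 2x⁵ ÷ 2x = x⁴. Subtract (x⁴)·D = 2x⁵ − 5x⁴. Remainder: 18x⁴ − 29x³ − 34x² + 3x − 45.
Step 3: lead(18x⁴ − 29x³ − 34x² + 3x − 45) ÷ lead(D) = 18x⁴ ÷ 2x = 9x³. Subtract (9x³)·D = 18x⁴ − 45x³. Remainder: 16x³ − 34x² + 3x − 45.
Step 4: lead(16x³ − 34x² + 3x − 45) ÷ lead(D) = 16x³ ÷ 2x = 8x². Subtract (8x²)·D = 16x³ − 40x². Remainder: 6x² + 3x − 45.
Step 5: lead(6x² + 3x − 45) ÷ lead(D) = 6x² ÷ 2x = 3x. Subtract (3x)·D = 6x² − 15x. Remainder: 18x − 45.
Step 6: lead(18x − 45) ÷ lead(D) = 18x ÷ 2x = 9. Subtract (9)·D = 18x − 45. Remainder: 0.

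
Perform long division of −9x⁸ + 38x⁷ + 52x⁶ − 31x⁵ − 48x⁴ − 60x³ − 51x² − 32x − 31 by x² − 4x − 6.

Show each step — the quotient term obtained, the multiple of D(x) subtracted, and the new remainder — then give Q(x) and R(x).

Q(x) = −9x⁶ + 2x⁵ + 6x⁴ + 5x³ + 8x² + 2x + 5; R(x) = −1

Step 1: lead(−9x⁸ + 38x⁷ + 52x⁶ − 31x⁵ − 48x⁴ − 60x³ − 51x² − 32x − 31) ÷ lead(D) = −9x⁸ ÷ x² = −9x⁶. Subtract (−9x⁶)·D = −9x⁸ + 36x⁷ + 54x⁶. Remainder: 2x⁷ − 2x⁶ − 31x⁵ − 48x⁴ − 60x³ − 51x² − 32x − 31.
Step 2: lead(2x⁷ − 2x⁶ − 31x⁵ − 48x⁴ − 60x³ − 51x² − 32x − 31) ÷ lead(D) = 2x⁷ ÷ x² = 2x⁵. Subtract (2x⁵)·D = 2x⁷ − 8x⁶ − 12x⁵. Remainder: 6x⁶ − 19x⁵ − 48x⁴ − 60x³ − 51x² − 32x − 31.
Step 3: lead(6x⁶ − 19x⁵ − 48x⁴ − 60x³ − 51x² − 32x − 31) ÷ lead(D) = 6x⁶ ÷ x² = 6x⁴. Subtract (6x⁴)·D = 6x⁶ − 24x⁵ − 36x⁴. Remainder: 5x⁵ − 12x⁴ − 60x³ − 51x² − 32x − 31.
Step 4: lead(5x⁵ − 12x⁴ − 60x³ − 51x² − 32x − 31) ÷ lead(D) = 5x⁵ ÷ x² = 5x³. Subtract (5x³)·D = 5x⁵ − 20x⁴ − 30x³. Remainder: 8x⁴ − 30x³ − 51x² − 32x − 31.
Step 5: lead(8x⁴ − 30x³ − 51x² − 32x − 31) ÷ lead(D) = 8x⁴ ÷ x² = 8x². Subtract (8x²)·D = 8x⁴ − 32x³ − 48x². Remainder: 2x³ − 3x² − 32x − 31.
Step 6: lead(2x³ − 3x² − 32x − 31) ÷ lead(D) = 2x³ ÷ x² = 2x. Subtract (2x)·D = 2x³ − 8x² − 12x. Remainder: 5x² − 20x − 31.
Step 7: lead(5x² − 20x − 31) ÷ lead(D) = 5x² ÷ x² = 5. Subtract (5)·D = 5x² − 20x − 30. Remainder: −1.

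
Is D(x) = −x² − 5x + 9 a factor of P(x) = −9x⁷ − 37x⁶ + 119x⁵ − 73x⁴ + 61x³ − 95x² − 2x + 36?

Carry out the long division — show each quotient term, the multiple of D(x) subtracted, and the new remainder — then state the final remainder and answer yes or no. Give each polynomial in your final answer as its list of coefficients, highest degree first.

Step 1: lead(−9x⁷ − 37x⁶ + 119x⁵ − 73x⁴ + 61x³ − 95x² − 2x + 36) ÷ lead(D) = −9x⁷ ÷ −x² = 9x⁵. Subtract (9x⁵)·D = −9x⁷ − 45x⁶ + 81x⁵. Remainder: 8x⁶ + 38x⁵ − 73x⁴ + 61x³ − 95x² − 2x + 36.
Step 2: lead(8x⁶ + 38x⁵ − 73x⁴ + 61x³ − 95x² − 2x + 36) ÷ lead(D) = 8x⁶ ÷ −x² = −8x⁴. Subtract (−8x⁴)·D = 8x⁶ + 40x⁵ − 72x⁴. Remainder: −2x⁵ − x⁴ + 61x³ − 95x² − 2x + 36.
Step 3: lead(−2x⁵ − x⁴ + 61x³ − 95x² − 2x + 36) ÷ lead(D) = −2x⁵ ÷ −x² = 2x³. Subtract (2x³)·D = −2x⁵ − 10x⁴ + 18x³. Remainder: 9x⁴ + 43x³ − 95x² − 2x + 36.
Step 4: lead(9x⁴ + 43x³ − 95x² − 2x + 36) ÷ lead(D) = 9x⁴ ÷ −x² = −9x². Subtract (−9x²)·D = 9x⁴ + 45x³ − 81x². Remainder: −2x³ − 14x² − 2x + 36.
Step 5: lead(−2x³ − 14x² − 2x + 36) ÷ lead(D) = −2x³ ÷ −x² = 2x. Subtract (2x)·D = −2x³ − 10x² + 18x. Remainder: −4x² − 20x + 36.
Step 6: lead(−4x² − 20x + 36) ÷ lead(D) = −4x² ÷ −x² = 4. Subtract (4)·D = −4x² − 20x + 36. Remainder: 0.

R = [0], so D(x) is a factor of P(x). yes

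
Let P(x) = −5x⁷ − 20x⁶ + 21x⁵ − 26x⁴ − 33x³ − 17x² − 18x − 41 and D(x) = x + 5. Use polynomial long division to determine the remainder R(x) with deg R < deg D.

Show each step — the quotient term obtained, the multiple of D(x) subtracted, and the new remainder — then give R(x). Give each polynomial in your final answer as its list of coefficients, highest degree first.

R = [-1]

Step 1: lead(−5x⁷ − 20x⁶ + 21x⁵ − 26x⁴ − 33x³ − 17x² − 18x − 41) ÷ lead(D) = −5x⁷ ÷ x = −5x⁶. Subtract (−5x⁶)·D = −5x⁷ − 25x⁶. Remainder: 5x⁶ + 21x⁵ − 26x⁴ − 33x³ − 17x² − 18x − 41.
Step 2: lead(5x⁶ + 21x⁵ − 26x⁴ − 33x³ − 17x² − 18x − 41) ÷ lead(D) = 5x⁶ ÷ x = 5x⁵. Subtract (5x⁵)·D = 5x⁶ + 25x⁵. Remainder: −4x⁵ − 26x⁴ − 33x³ − 17x² − 18x − 41.
Step 3: lead(−4x⁵ − 26x⁴ − 33x³ − 17x² − 18x − 41) ÷ lead(D) = −4x⁵ ÷ x = −4x⁴. Subtract (−4x⁴)·D = −4x⁵ − 20x⁴. Remainder: −6x⁴ − 33x³ − 17x² − 18x − 41.
Step 4: lead(−6x⁴ − 33x³ − 17x² − 18x − 41) ÷ lead(D) = −6x⁴ ÷ x = −6x³. Subtract (−6x³)·D = −6x⁴ − 30x³. Remainder: −3x³ − 17x² − 18x − 41.
Step 5: lead(−3x³ − 17x² − 18x − 41) ÷ lead(D) = −3x³ ÷ x = −3x². Subtract (−3x²)·D = −3x³ − 15x². Remainder: −2x² − 18x − 41.
Step 6: lead(−2x² − 18x − 41) ÷ lead(D) = −2x² ÷ x = −2x. Subtract (−2x)·D = −2x² − 10x. Remainder: −8x − 41.
Step 7: lead(−8x − 41) ÷ lead(D) = −8x ÷ x = −8. Subtract (−8)·D = −8x − 40. Remainder: −1.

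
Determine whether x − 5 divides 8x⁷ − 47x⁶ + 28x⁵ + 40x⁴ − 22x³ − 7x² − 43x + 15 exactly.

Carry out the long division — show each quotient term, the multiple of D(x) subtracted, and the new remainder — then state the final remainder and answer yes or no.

R(x) = 0, so D(x) is a factor of P(x). yes

Step 1: lead(8x⁷ − 47x⁶ + 28x⁵ + 40x⁴ − 22x³ − 7x² − 43x + 15) ÷ lead(D) = 8x⁷ ÷ x = 8x⁶. Subtract (8x⁶)·D = 8x⁷ − 40x⁶. Remainder: −7x⁶ + 28x⁵ + 40x⁴ − 22x³ − 7x² − 43x + 15.
Step 2: lead(−7x⁶ + 28x⁵ + 40x⁴ − 22x³ − 7x² − 43x + 15) ÷ lead(D) = −7x⁶ ÷ x = −7x⁵. Subtract (−7x⁵)·D = −7x⁶ + 35x⁵. Remainder: −7x⁵ + 40x⁴ − 22x³ − 7x² − 43x + 15.
Step 3: lead(−7x⁵ + 40x⁴ − 22x³ − 7x² − 43x + 15) ÷ lead(D) = −7x⁵ ÷ x = −7x⁴. Subtract (−7x⁴)·D = −7x⁵ + 35x⁴. Remainder: 5x⁴ − 22x³ − 7x² − 43x + 15.
Step 4: lead(5x⁴ − 22x³ − 7x² − 43x + 15) ÷ lead(D) = 5x⁴ ÷ x = 5x³. Subtract (5x³)·D = 5x⁴ − 25x³. Remainder: 3x³ − 7x² − 43x + 15.
Step 5: lead(3x³ − 7x² − 43x + 15) ÷ lead(D) = 3x³ ÷ x = 3x². Subtract (3x²)·D = 3x³ − 15x². Remainder: 8x² − 43x + 15.
Step 6: lead(8x² − 43x + 15) ÷ lead(D) = 8x² ÷ x = 8x. Subtract (8x)·D = 8x² − 40x. Remainder: −3x + 15.
Step 7: lead(−3x + 15) ÷ lead(D) = −3x ÷ x = −3. Subtract (−3)·D = −3x + 15. Remainder: 0.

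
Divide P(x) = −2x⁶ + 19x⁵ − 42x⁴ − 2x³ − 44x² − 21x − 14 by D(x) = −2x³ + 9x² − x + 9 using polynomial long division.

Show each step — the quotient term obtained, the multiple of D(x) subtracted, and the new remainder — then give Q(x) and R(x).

Q(x) = x³ − 5x² − 2x − 1; R(x) = 8x² − 4x − 5

Step 1: lead(−2x⁶ + 19x⁵ − 42x⁴ − 2x³ − 44x² − 21x − 14) ÷ lead(D) = −2x⁶ ÷ −2x³ = x³. Subtract (x³)·D = −2x⁶ + 9x⁵ − x⁴ + 9x³. Remainder: 10x⁵ − 41x⁴ − 11x³ − 44x² − 21x − 14.
Step 2: lead(10x⁵ − 41x⁴ − 11x³ − 44x² − 21x − 14) ÷ lead(D) = 10x⁵ ÷ −2x³ = −5x². Subtract (−5x²)·D = 10x⁵ − 45x⁴ + 5x³ − 45x². Remainder: 4x⁴ − 16x³ + x² − 21x − 14.
Step 3: lead(4x⁴ − 16x³ + x² − 21x − 14) ÷ lead(D) = 4x⁴ ÷ −2x³ = −2x. Subtract (−2x)·D = 4x⁴ − 18x³ + 2x² − 18x. Remainder: 2x³ − x² − 3x − 14.
Step 4: lead(2x³ − x² − 3x − 14) ÷ lead(D) = 2x³ ÷ −2x³ = −1. Subtract (−1)·D = 2x³ − 9x² + x − 9. Remainder: 8x² − 4x − 5.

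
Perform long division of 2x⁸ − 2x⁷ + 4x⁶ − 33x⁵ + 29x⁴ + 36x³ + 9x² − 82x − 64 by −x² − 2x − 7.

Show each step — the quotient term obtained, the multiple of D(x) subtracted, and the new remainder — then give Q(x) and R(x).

Q(x) = −2x⁶ + 6x⁵ − 2x⁴ − 5x³ − 5x² + 9x + 8; R(x) = −3x − 8

Step 1: lead(2x⁸ − 2x⁷ + 4x⁶ − 33x⁵ + 29x⁴ + 36x³ + 9x² − 82x − 64) ÷ lead(D) = 2x⁸ ÷ −x² = −2x⁶. Subtract (−2x⁶)·D = 2x⁸ + 4x⁷ + 14x⁶. Remainder: −6x⁷ − 10x⁶ − 33x⁵ + 29x⁴ + 36x³ + 9x² − 82x − 64.
Step 2: lead(−6x⁷ − 10x⁶ − 33x⁵ + 29x⁴ + 36x³ + 9x² − 82x − 64) ÷ lead(D) = −6x⁷ ÷ −x² = 6x⁵. Subtract (6x⁵)·D = −6x⁷ − 12x⁶ − 42x⁵. Remainder: 2x⁶ + 9x⁵ + 29x⁴ + 36x³ + 9x² − 82x − 64.
Step 3: lead(2x⁶ + 9x⁵ + 29x⁴ + 36x³ + 9x² − 82x − 64) ÷ lead(D) = 2x⁶ ÷ −x² = −2x⁴. Subtract (−2x⁴)·D = 2x⁶ + 4x⁵ + 14x⁴. Remainder: 5x⁵ + 15x⁴ + 36x³ + 9x² − 82x − 64.
Step 4: lead(5x⁵ + 15x⁴ + 36x³ + 9x² − 82x − 64) ÷ lead(D) = 5x⁵ ÷ −x² = −5x³. Subtract (−5x³)·D = 5x⁵ + 10x⁴ + 35x³. Remainder: 5x⁴ + x³ + 9x² − 82x − 64.
Step 5: lead(5x⁴ + x³ + 9x² − 82x − 64) ÷ lead(D) = 5x⁴ ÷ −x² = −5x². Subtract (−5x²)·D = 5x⁴ + 10x³ + 35x². Remainder: −9x³ − 26x² − 82x − 64.
Step 6: lead(−9x³ − 26x² − 82x − 64) ÷ lead(D) = −9x³ ÷ −x² = 9x. Subtract (9x)·D = −9x³ − 18x² − 63x. Remainder: −8x² − 19x − 64.
Step 7: lead(−8x² − 19x − 64) ÷ lead(D) = −8x² ÷ −x² = 8. Subtract (8)·D = −8x² − 16x − 56. Remainder: −3x − 8.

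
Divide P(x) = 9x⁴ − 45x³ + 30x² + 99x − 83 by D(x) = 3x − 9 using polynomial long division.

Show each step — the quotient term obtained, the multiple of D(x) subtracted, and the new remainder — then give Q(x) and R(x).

Step 1: lead(9x⁴ − 45x³ + 30x² + 99x − 83) ÷ lead(D) = 9x⁴ ÷ 3x = 3x³. Subtract (3x³)·D = 9x⁴ − 27x³. Remainder: −18x³ + 30x² + 99x − 83.
Step 2: lead(−18x³ + 30x² + 99x − 83) ÷ lead(D) = −18x³ ÷ 3x = −6x². Subtract (−6x²)·D = −18x³ + 54x². Remainder: −24x² + 99x − 83.
Step 3: lead(−24x² + 99x − 83) ÷ lead(D) = −24x² ÷ 3x = −8x. Subtract (−8x)·D = −24x² + 72x. Remainder: 27x − 83.
Step 4: lead(27x − 83) ÷ lead(D) = 27x ÷ 3x = 9. Subtract (9)·D = 27x − 81. Remainder: −2.

Q(x) = 3x³ − 6x² − 8x + 9; R(x) = −2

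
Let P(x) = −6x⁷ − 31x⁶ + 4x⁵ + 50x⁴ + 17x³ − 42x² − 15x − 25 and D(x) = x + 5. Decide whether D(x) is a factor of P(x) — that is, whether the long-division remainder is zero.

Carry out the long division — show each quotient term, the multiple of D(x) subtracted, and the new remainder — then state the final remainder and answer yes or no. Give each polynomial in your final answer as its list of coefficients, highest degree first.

Step 1: lead(−6x⁷ − 31x⁶ + 4x⁵ + 50x⁴ + 17x³ − 42x² − 15x − 25) ÷ lead(D) = −6x⁷ ÷ x = −6x⁶. Subtract (−6x⁶)·D = −6x⁷ − 30x⁶. Remainder: −x⁶ + 4x⁵ + 50x⁴ + 17x³ − 42x² − 15x − 25.
Step 2: lead(−x⁶ + 4x⁵ + 50x⁴ + 17x³ − 42x² − 15x − 25) ÷ lead(D) = −x⁶ ÷ x = −x⁵. Subtract (−x⁵)·D = −x⁶ − 5x⁵. Remainder: 9x⁵ + 50x⁴ + 17x³ − 42x² − 15x − 25.
Step 3: lead(9x⁵ + 50x⁴ + 17x³ − 42x² − 15x − 25) ÷ lead(D) = 9x⁵ ÷ x = 9x⁴. Subtract (9x⁴)·D = 9x⁵ + 45x⁴. Remainder: 5x⁴ + 17x³ − 42x² − 15x − 25.
Step 4: lead(5x⁴ + 17x³ − 42x² − 15x − 25) ÷ lead(D) = 5x⁴ ÷ x = 5x³. Subtract (5x³)·D = 5x⁴ + 25x³. Remainder: −8x³ − 42x² − 15x − 25.
Step 5: lead(−8x³ − 42x² − 15x − 25) ÷ lead(D) = −8x³ ÷ x = −8x². Subtract (−8x²)·D = −8x³ − 40x². Remainder: −2x² − 15x − 25.
Step 6: lead(−2x² − 15x − 25) ÷ lead(D) = −2x² ÷ x = −2x. Subtract (−2x)·D = −2x² − 10x. Remainder: −5x − 25.
Step 7: lead(−5x − 25) ÷ lead(D) = −5x ÷ x = −5. Subtract (−5)·D = −5x − 25. Remainder: 0.

R = [0], so D(x) is a factor of P(x). yes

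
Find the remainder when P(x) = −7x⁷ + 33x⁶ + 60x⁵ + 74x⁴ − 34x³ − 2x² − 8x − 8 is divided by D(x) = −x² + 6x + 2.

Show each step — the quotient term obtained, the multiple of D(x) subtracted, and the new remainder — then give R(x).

R(x) = −4

Step 1: lead(−7x⁷ + 33x⁶ + 60x⁵ + 74x⁴ − 34x³ − 2x² − 8x − 8) ÷ lead(D) = −7x⁷ ÷ −x² = 7x⁵. Subtract (7x⁵)·D = −7x⁷ + 42x⁶ + 14x⁵. Remainder: −9x⁶ + 46x⁵ + 74x⁴ − 34x³ − 2x² − 8x − 8.
Step 2: lead(−9x⁶ + 46x⁵ + 74x⁴ − 34x³ − 2x² − 8x − 8) ÷ lead(D) = −9x⁶ ÷ −x² = 9x⁴. Subtract (9x⁴)·D = −9x⁶ + 54x⁵ + 18x⁴. Remainder: −8x⁵ + 56x⁴ − 34x³ − 2x² − 8x − 8.
Step 3: lead(−8x⁵ + 56x⁴ − 34x³ − 2x² − 8x − 8) ÷ lead(D) = −8x⁵ ÷ −x² = 8x³. Subtract (8x³)·D = −8x⁵ + 48x⁴ + 16x³. Remainder: 8x⁴ − 50x³ − 2x² − 8x − 8.
Step 4: lead(8x⁴ − 50x³ − 2x² − 8x − 8) ÷ lead(D) = 8x⁴ ÷ −x² = −8x². Subtract (−8x²)·D = 8x⁴ − 48x³ − 16x². Remainder: −2x³ + 14x² − 8x − 8.
Step 5: lead(−2x³ + 14x² − 8x − 8) ÷ lead(D) = −2x³ ÷ −x² = 2x. Subtract (2x)·D = −2x³ + 12x² + 4x. Remainder: 2x² − 12x − 8.
Step 6: lead(2x² − 12x − 8) ÷ lead(D) = 2x² ÷ −x² = −2. Subtract (−2)·D = 2x² − 12x − 4. Remainder: −4.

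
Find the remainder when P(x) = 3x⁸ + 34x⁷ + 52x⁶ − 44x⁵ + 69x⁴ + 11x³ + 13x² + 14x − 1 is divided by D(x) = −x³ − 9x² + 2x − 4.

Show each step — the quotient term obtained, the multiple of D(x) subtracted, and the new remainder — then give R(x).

R(x) = −5

Step 1: lead(3x⁸ + 34x⁷ + 52x⁶ − 44x⁵ + 69x⁴ + 11x³ + 13x² + 14x − 1) ÷ lead(D) = 3x⁸ ÷ −x³ = −3x⁵. Subtract (−3x⁵)·D = 3x⁸ + 27x⁷ − 6x⁶ + 12x⁵. Remainder: 7x⁷ + 58x⁶ − 56x⁵ + 69x⁴ + 11x³ + 13x² + 14x − 1.
Step 2: lead(7x⁷ + 58x⁶ − 56x⁵ + 69x⁴ + 11x³ + 13x² + 14x − 1) ÷ lead(D) = 7x⁷ ÷ −x³ = −7x⁴. Subtract (−7x⁴)·D = 7x⁷ + 63x⁶ − 14x⁵ + 28x⁴. Remainder: −5x⁶ − 42x⁵ + 41x⁴ + 11x³ + 13x² + 14x − 1.
Step 3: lead(−5x⁶ − 42x⁵ + 41x⁴ + 11x³ + 13x² + 14x − 1) ÷ lead(D) = −5x⁶ ÷ −x³ = 5x³. Subtract (5x³)·D = −5x⁶ − 45x⁵ + 10x⁴ − 20x³. Remainder: 3x⁵ + 31x⁴ + 31x³ + 13x² + 14x − 1.
Step 4: lead(3x⁵ + 31x⁴ + 31x³ + 13x² + 14x − 1) ÷ lead(D) = 3x⁵ ÷ −x³ = −3x². Subtract (−3x²)·D = 3x⁵ + 27x⁴ − 6x³ + 12x². Remainder: 4x⁴ + 37x³ + x² + 14x − 1.
Step 5: lead(4x⁴ + 37x³ + x² + 14x − 1) ÷ lead(D) = 4x⁴ ÷ −x³ = −4x. Subtract (−4x)·D = 4x⁴ + 36x³ − 8x² + 16x. Remainder: x³ + 9x² − 2x − 1.
Step 6: lead(x³ + 9x² − 2x − 1) ÷ lead(D) = x³ ÷ −x³ = −1. Subtract (−1)·D = x³ + 9x² − 2x + 4. Remainder: −5.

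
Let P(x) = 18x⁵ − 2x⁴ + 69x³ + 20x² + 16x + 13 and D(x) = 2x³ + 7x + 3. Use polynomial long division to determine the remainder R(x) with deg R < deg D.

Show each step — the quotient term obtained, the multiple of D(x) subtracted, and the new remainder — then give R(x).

R(x) = −2x + 4

Step 1: lead(18x⁵ − 2x⁴ + 69x³ + 20x² + 16x + 13) ÷ lead(D) = 18x⁵ ÷ 2x³ = 9x². Subtract (9x²)·D = 18x⁵ + 63x³ + 27x². Remainder: −2x⁴ + 6x³ − 7x² + 16x + 13.
Step 2: lead(−2x⁴ + 6x³ − 7x² + 16x + 13) ÷ lead(D) = −2x⁴ ÷ 2x³ = −x. Subtract (−x)·D = −2x⁴ − 7x² − 3x. Remainder: 6x³ + 19x + 13.
Step 3: lead(6x³ + 19x + 13) ÷ lead(D) = 6x³ ÷ 2x³ = 3. Subtract (3)·D = 6x³ + 21x + 9. Remainder: −2x + 4.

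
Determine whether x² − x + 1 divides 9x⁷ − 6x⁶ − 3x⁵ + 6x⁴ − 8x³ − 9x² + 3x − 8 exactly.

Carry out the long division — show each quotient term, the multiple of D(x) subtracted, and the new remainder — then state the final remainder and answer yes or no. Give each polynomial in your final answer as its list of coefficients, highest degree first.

R = [0], so D(x) is a factor of P(x). yes

Step 1: lead(9x⁷ − 6x⁶ − 3x⁵ + 6x⁴ − 8x³ − 9x² + 3x − 8) ÷ lead(D) = 9x⁷ ÷ x² = 9x⁵. Subtract (9x⁵)·D = 9x⁷ − 9x⁶ + 9x⁵. Remainder: 3x⁶ − 12x⁵ + 6x⁴ − 8x³ − 9x² + 3x − 8.
Step 2: lead(3x⁶ − 12x⁵ + 6x⁴ − 8x³ − 9x² + 3x − 8) ÷ lead(D) = 3x⁶ ÷ x² = 3x⁴. Subtract (3x⁴)·D = 3x⁶ − 3x⁵ + 3x⁴. Remainder: −9x⁵ + 3x⁴ − 8x³ − 9x² + 3x − 8.
Step 3: lead(−9x⁵ + 3x⁴ − 8x³ − 9x² + 3x − 8) ÷ lead(D) = −9x⁵ ÷ x² = −9x³. Subtract (−9x³)·D = −9x⁵ + 9x⁴ − 9x³. Remainder: −6x⁴ + x³ − 9x² + 3x − 8.
Step 4: lead(−6x⁴ + x³ − 9x² + 3x − 8) ÷ lead(D) = −6x⁴ ÷ x² = −6x². Subtract (−6x²)·D = −6x⁴ + 6x³ − 6x². Remainder: −5x³ − 3x² + 3x − 8.
Step 5: lead(−5x³ − 3x² + 3x − 8) ÷ lead(D) = −5x³ ÷ x² = −5x. Subtract (−5x)·D = −5x³ + 5x² − 5x. Remainder: −8x² + 8x − 8.
Step 6: lead(−8x² + 8x − 8) ÷ lead(D) = −8x² ÷ x² = −8. Subtract (−8)·D = −8x² + 8x − 8. Remainder: 0.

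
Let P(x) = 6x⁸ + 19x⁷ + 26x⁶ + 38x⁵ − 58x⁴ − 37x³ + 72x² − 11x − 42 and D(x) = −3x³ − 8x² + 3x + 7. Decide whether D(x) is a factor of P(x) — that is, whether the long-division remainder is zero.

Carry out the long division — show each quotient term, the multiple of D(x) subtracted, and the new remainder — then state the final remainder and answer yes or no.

Step 1: lead(6x⁸ + 19x⁷ + 26x⁶ + 38x⁵ − 58x⁴ − 37x³ + 72x² − 11x − 42) ÷ lead(D) = 6x⁸ ÷ −3x³ = −2x⁵. Subtract (−2x⁵)·D = 6x⁸ + 16x⁷ − 6x⁶ − 14x⁵. Remainder: 3x⁷ + 32x⁶ + 52x⁵ − 58x⁴ − 37x³ + 72x² − 11x − 42.
Step 2: lead(3x⁷ + 32x⁶ + 52x⁵ − 58x⁴ − 37x³ + 72x² − 11x − 42) ÷ lead(D) = 3x⁷ ÷ −3x³ = −x⁴. Subtract (−x⁴)·D = 3x⁷ + 8x⁶ − 3x⁵ − 7x⁴. Remainder: 24x⁶ + 55x⁵ − 51x⁴ − 37x³ + 72x² − 11x − 42.
Step 3: lead(24x⁶ + 55x⁵ − 51x⁴ − 37x³ + 72x² − 11x − 42) ÷ lead(D) = 24x⁶ ÷ −3x³ = −8x³. Subtract (−8x³)·D = 24x⁶ + 64x⁵ − 24x⁴ − 56x³. Remainder: −9x⁵ − 27x⁴ + 19x³ + 72x² − 11x − 42.
Step 4: lead(−9x⁵ − 27x⁴ + 19x³ + 72x² − 11x − 42) ÷ lead(D) = −9x⁵ ÷ −3x³ = 3x². Subtract (3x²)·D = −9x⁵ − 24x⁴ + 9x³ + 21x². Remainder: −3x⁴ + 10x³ + 51x² − 11x − 42.
Step 5: lead(−3x⁴ + 10x³ + 51x² − 11x − 42) ÷ lead(D) = −3x⁴ ÷ −3x³ = x. Subtract (x)·D = −3x⁴ − 8x³ + 3x² + 7x. Remainder: 18x³ + 48x² − 18x − 42.
Step 6: lead(18x³ + 48x² − 18x − 42) ÷ lead(D) = 18x³ ÷ −3x³ = −6. Subtract (−6)·D = 18x³ + 48x² − 18x − 42. Remainder: 0.

R(x) = 0, so D(x) is a factor of P(x). yes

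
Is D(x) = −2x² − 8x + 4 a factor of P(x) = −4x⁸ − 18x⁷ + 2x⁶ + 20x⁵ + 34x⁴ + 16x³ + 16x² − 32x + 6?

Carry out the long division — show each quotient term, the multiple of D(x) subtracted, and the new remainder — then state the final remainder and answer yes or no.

Step 1: lead(−4x⁸ − 18x⁷ + 2x⁶ + 20x⁵ + 34x⁴ + 16x³ + 16x² − 32x + 6) ÷ lead(D) = −4x⁸ ÷ −2x² = 2x⁶. Subtract (2x⁶)·D = −4x⁸ − 16x⁷ + 8x⁶. Remainder: −2x⁷ − 6x⁶ + 20x⁵ + 34x⁴ + 16x³ + 16x² − 32x + 6.
Step 2: lead(−2x⁷ − 6x⁶ + 20x⁵ + 34x⁴ + 16x³ + 16x² − 32x + 6) ÷ lead(D) = −2x⁷ ÷ −2x² = x⁵. Subtract (x⁵)·D = −2x⁷ − 8x⁶ + 4x⁵. Remainder: 2x⁶ + 16x⁵ + 34x⁴ + 16x³ + 16x² − 32x + 6.
Step 3: lead(2x⁶ + 16x⁵ + 34x⁴ + 16x³ + 16x² − 32x + 6) ÷ lead(D) = 2x⁶ ÷ −2x² = −x⁴. Subtract (−x⁴)·D = 2x⁶ + 8x⁵ − 4x⁴. Remainder: 8x⁵ + 38x⁴ + 16x³ + 16x² − 32x + 6.
Step 4: lead(8x⁵ + 38x⁴ + 16x³ + 16x² − 32x + 6) ÷ lead(D) = 8x⁵ ÷ −2x² = −4x³. Subtract (−4x³)·D = 8x⁵ + 32x⁴ − 16x³. Remainder: 6x⁴ + 32x³ + 16x² − 32x + 6.
Step 5: lead(6x⁴ + 32x³ + 16x² − 32x + 6) ÷ lead(D) = 6x⁴ ÷ −2x² = −3x². Subtract (−3x²)·D = 6x⁴ + 24x³ − 12x². Remainder: 8x³ + 28x² − 32x + 6.
Step 6: lead(8x³ + 28x² − 32x + 6) ÷ lead(D) = 8x³ ÷ −2x² = −4x. Subtract (−4x)·D = 8x³ + 32x² − 16x. Remainder: −4x² − 16x + 6.
Step 7: lead(−4x² − 16x + 6) ÷ lead(D) = −4x² ÷ −2x² = 2. Subtract (2)·D = −4x² − 16x + 8. Remainder: −2.

R(x) = −2, so D(x) is not a factor of P(x). no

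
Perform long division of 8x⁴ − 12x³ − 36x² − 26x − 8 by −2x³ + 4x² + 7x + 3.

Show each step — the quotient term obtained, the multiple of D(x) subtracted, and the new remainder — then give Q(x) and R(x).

Step 1: lead(8x⁴ − 12x³ − 36x² − 26x − 8) ÷ lead(D) = 8x⁴ ÷ −2x³ = −4x. Subtract (−4x)·D = 8x⁴ − 16x³ − 28x² − 12x. Remainder: 4x³ − 8x² − 14x − 8.
Step 2: lead(4x³ − 8x² − 14x − 8) ÷ lead(D) = 4x³ ÷ −2x³ = −2. Subtract (−2)·D = 4x³ − 8x² − 14x − 6. Remainder: −2.

Q(x) = −4x − 2; R(x) = −2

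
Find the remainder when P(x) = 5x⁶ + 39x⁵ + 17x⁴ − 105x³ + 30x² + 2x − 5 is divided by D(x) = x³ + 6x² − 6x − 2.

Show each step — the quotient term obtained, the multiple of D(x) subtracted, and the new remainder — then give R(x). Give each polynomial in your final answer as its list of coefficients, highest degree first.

Step 1: lead(5x⁶ + 39x⁵ + 17x⁴ − 105x³ + 30x² + 2x − 5) ÷ lead(D) = 5x⁶ ÷ x³ = 5x³. Subtract (5x³)·D = 5x⁶ + 30x⁵ − 30x⁴ − 10x³. Remainder: 9x⁵ + 47x⁴ − 95x³ + 30x² + 2x − 5.
Step 2: lead(9x⁵ + 47x⁴ − 95x³ + 30x² + 2x − 5) ÷ lead(D) = 9x⁵ ÷ x³ = 9x². Subtract (9x²)·D = 9x⁵ + 54x⁴ − 54x³ − 18x². Remainder: −7x⁴ − 41x³ + 48x² + 2x − 5.
Step 3: lead(−7x⁴ − 41x³ + 48x² + 2x − 5) ÷ lead(D) = −7x⁴ ÷ x³ = −7x. Subtract (−7x)·D = −7x⁴ − 42x³ + 42x² + 14x. Remainder: x³ + 6x² − 12x − 5.
Step 4: lead(x³ + 6x² − 12x − 5) ÷ lead(D) = x³ ÷ x³ = 1. Subtract (1)·D = x³ + 6x² − 6x − 2. Remainder: −6x − 3.

R = [-6, -3]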